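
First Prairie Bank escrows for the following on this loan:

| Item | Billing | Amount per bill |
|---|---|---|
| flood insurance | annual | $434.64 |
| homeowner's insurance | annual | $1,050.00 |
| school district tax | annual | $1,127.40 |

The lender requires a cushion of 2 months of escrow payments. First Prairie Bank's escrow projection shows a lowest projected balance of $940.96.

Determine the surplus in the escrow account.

Flood insurance: $434.64 per year
Homeowner's insurance: $1,050.00 per year
School district tax: $1,127.40 per year
Total per year = $2,612.04
Monthly escrow = $2,612.04 ÷ 12 = $217.67
Required reserve = 2 × $217.67 = $435.34
Excess over cushion: $940.96 − $435.34 = $505.62

$505.62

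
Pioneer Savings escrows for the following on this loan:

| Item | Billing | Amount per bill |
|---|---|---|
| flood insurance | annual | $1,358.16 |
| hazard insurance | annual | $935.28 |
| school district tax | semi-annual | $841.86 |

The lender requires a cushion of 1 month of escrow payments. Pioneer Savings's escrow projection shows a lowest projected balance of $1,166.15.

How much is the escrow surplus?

Flood insurance = $1,358.16
Hazard insurance = $935.28
School district tax = $841.86 × 2 = $1,683.72
Combined annual = $3,977.16
Base monthly escrow = $3,977.16 / 12 = $331.43
Cushion = 1 × $331.43 = $331.43
Excess over cushion: $1,166.15 − $331.43 = $834.72

$834.72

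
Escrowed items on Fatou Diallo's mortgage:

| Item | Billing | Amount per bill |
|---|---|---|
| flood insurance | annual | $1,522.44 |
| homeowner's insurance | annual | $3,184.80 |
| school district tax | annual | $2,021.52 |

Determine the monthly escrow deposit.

$560.73

Flood insurance: $1,522.44 per year
Homeowner's insurance: $3,184.80 per year
School district tax: $2,021.52 per year
Total per year = $1,522.44 + $3,184.80 + $2,021.52 = $6,728.76
Monthly escrow = $6,728.76 / 12 = $560.73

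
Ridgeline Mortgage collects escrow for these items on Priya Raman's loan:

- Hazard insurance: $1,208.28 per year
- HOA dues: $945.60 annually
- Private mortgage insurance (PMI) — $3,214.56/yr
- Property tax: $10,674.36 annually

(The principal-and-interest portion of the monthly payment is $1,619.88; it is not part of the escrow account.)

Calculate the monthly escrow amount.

$1,336.90

Hazard insurance = $1,208.28 per year
HOA dues = $945.60 per year
Private mortgage insurance (PMI) = $3,214.56 per year
Property tax = $10,674.36 per year
Total per year = $16,042.80
Per month = $16,042.80 / 12 = $1,336.90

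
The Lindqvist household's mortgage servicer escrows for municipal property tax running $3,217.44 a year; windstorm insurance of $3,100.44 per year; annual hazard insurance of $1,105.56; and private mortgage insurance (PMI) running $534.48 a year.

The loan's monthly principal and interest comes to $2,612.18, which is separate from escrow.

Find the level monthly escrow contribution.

$663.16

Municipal property tax = $3,217.44 annually
Windstorm insurance = $3,100.44 annually
Hazard insurance = $1,105.56 annually
Private mortgage insurance (PMI) = $534.48 annually
Combined annual = $3,217.44 + $3,100.44 + $1,105.56 + $534.48 = $7,957.92
Base monthly escrow = $7,957.92 ÷ 12 = $663.16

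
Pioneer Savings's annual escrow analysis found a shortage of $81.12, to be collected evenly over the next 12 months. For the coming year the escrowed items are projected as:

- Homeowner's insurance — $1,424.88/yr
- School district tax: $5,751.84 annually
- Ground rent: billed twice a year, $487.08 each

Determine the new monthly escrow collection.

Homeowner's insurance: $1,424.88 annually
School district tax: $5,751.84 annually
Ground rent: $487.08 × 2 = $974.16 annually
Total annual escrow = $8,150.88
Per month = $8,150.88 ÷ 12 = $679.24
Monthly shortage recovery: $81.12 / 12 = $6.76
Adjusted monthly = $679.24 + $6.76 = $686.00

$686.00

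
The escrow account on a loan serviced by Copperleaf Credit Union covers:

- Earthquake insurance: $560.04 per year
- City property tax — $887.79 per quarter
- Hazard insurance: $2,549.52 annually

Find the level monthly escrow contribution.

Earthquake insurance — $560.04 per year
City property tax — $887.79 × 4 = $3,551.16 per year
Hazard insurance — $2,549.52 per year
Total annual escrow = $6,660.72
Per month = $6,660.72 ÷ 12 = $555.06

$555.06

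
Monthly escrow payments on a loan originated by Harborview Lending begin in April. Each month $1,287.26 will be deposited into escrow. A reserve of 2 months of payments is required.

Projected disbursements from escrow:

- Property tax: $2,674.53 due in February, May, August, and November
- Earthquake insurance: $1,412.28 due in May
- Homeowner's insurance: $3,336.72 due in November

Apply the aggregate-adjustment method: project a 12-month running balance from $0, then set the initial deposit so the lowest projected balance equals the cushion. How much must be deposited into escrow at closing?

Cushion = 2 × $1,287.26 = $2,574.52
Trial balance (start $0, +$1,287.26 each month, − disbursements):
  Apr: +$1,287.26 → $1,287.26
  May: +$1,287.26 − $4,086.81 → -$1,512.29
  Jun: +$1,287.26 → -$225.03
  Jul: +$1,287.26 → $1,062.23
  Aug: +$1,287.26 − $2,674.53 → -$325.04
  Sep: +$1,287.26 → $962.22
  Oct: +$1,287.26 → $2,249.48
  Nov: +$1,287.26 − $6,011.25 → -$2,474.51
  Dec: +$1,287.26 → -$1,187.25
  Jan: +$1,287.26 → $100.01
  Feb: +$1,287.26 − $2,674.53 → -$1,287.26
  Mar: +$1,287.26 → $0.00
Lowest trial balance = -$2,474.51 (Nov)
Initial deposit = cushion − low point = $2,574.52 − (-$2,474.51) = $5,049.03

$5,049.03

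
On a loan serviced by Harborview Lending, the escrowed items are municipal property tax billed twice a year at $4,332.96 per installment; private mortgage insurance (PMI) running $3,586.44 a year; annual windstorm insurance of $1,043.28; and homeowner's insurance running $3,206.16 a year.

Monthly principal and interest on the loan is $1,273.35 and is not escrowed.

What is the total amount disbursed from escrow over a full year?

$16,501.80

Municipal property tax — $4,332.96 × 2 = $8,665.92 annually
Private mortgage insurance (PMI) — $3,586.44 annually
Windstorm insurance — $1,043.28 annually
Homeowner's insurance — $3,206.16 annually
Annual escrow total = $16,501.80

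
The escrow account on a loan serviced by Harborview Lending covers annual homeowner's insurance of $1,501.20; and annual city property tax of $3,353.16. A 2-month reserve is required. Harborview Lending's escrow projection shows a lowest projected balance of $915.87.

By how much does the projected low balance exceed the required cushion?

$106.81

Homeowner's insurance: $1,501.20 per year
City property tax: $3,353.16 per year
Combined annual = $1,501.20 + $3,353.16 = $4,854.36
Monthly = $4,854.36 ÷ 12 = $404.53
Cushion = 2 × $404.53 = $809.06
Surplus = $915.87 − $809.06 = $106.81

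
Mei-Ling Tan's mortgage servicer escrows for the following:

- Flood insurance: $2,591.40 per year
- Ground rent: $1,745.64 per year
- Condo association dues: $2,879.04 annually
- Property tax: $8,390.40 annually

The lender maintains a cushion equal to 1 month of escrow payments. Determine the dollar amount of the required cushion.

$1,300.54

Flood insurance — $2,591.40 annually
Ground rent — $1,745.64 annually
Condo association dues — $2,879.04 annually
Property tax — $8,390.40 annually
Total per year = $2,591.40 + $1,745.64 + $2,879.04 + $8,390.40 = $15,606.48
Per month = $15,606.48 / 12 = $1,300.54
Reserve = 1 × $1,300.54 = $1,300.54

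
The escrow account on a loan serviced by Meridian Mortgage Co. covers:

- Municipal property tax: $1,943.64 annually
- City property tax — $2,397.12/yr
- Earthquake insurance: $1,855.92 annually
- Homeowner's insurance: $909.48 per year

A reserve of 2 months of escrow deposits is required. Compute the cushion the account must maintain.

Municipal property tax = $1,943.64 annually
City property tax = $2,397.12 annually
Earthquake insurance = $1,855.92 annually
Homeowner's insurance = $909.48 annually
Total per year = $1,943.64 + $2,397.12 + $1,855.92 + $909.48 = $7,106.16
Monthly = $7,106.16 ÷ 12 = $592.18
Cushion = 2 × $592.18 = $1,184.36

$1,184.36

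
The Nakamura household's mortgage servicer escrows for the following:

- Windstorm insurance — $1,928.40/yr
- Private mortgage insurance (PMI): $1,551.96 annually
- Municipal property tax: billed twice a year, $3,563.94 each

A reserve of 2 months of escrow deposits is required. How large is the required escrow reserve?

$1,768.04

Windstorm insurance = $1,928.40 per year
Private mortgage insurance (PMI) = $1,551.96 per year
Municipal property tax = $3,563.94 × 2 = $7,127.88 per year
Total annual escrow = $10,608.24
Monthly escrow = $10,608.24 ÷ 12 = $884.02
Required cushion = 2 × $884.02 = $1,768.04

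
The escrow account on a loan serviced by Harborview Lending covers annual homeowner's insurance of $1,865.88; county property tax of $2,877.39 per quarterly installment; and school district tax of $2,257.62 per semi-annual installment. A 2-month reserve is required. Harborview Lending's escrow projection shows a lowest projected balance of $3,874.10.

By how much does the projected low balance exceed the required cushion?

$892.32

Homeowner's insurance = $1,865.88 annually
County property tax = $2,877.39 × 4 = $11,509.56 annually
School district tax = $2,257.62 × 2 = $4,515.24 annually
Yearly total = $1,865.88 + $11,509.56 + $4,515.24 = $17,890.68
Per month = $17,890.68 ÷ 12 = $1,490.89
Required reserve = 2 × $1,490.89 = $2,981.78
Excess over cushion: $3,874.10 − $2,981.78 = $892.32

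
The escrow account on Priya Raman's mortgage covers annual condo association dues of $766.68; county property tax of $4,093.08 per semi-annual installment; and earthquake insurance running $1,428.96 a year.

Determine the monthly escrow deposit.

$865.15

Condo association dues = $766.68 per year
County property tax = $4,093.08 × 2 = $8,186.16 per year
Earthquake insurance = $1,428.96 per year
Yearly total = $766.68 + $8,186.16 + $1,428.96 = $10,381.80
Per month = $10,381.80 / 12 = $865.15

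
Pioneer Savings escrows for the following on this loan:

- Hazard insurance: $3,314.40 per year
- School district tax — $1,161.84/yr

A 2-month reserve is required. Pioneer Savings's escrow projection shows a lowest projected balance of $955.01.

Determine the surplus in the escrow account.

$208.97

Hazard insurance — $3,314.40
School district tax — $1,161.84
Annual escrow total = $4,476.24
Base monthly escrow = $4,476.24 / 12 = $373.02
Required cushion = 2 × $373.02 = $746.04
Excess over cushion: $955.01 − $746.04 = $208.97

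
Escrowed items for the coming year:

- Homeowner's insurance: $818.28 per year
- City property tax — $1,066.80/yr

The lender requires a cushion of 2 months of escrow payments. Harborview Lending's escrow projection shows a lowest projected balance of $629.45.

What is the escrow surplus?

$315.27

Homeowner's insurance = $818.28/yr
City property tax = $1,066.80/yr
Combined annual = $1,885.08
Monthly = $1,885.08 ÷ 12 = $157.09
Cushion = 2 × $157.09 = $314.18
Excess over cushion: $629.45 − $314.18 = $315.27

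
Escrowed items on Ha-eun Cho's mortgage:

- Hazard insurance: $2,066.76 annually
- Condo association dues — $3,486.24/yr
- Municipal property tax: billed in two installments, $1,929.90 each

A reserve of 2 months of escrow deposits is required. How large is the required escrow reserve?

$1,568.80

Hazard insurance = $2,066.76/yr
Condo association dues = $3,486.24/yr
Municipal property tax = $1,929.90 × 2 = $3,859.80/yr
Total per year = $9,412.80
Base monthly escrow = $9,412.80 / 12 = $784.40
Cushion = 2 × $784.40 = $1,568.80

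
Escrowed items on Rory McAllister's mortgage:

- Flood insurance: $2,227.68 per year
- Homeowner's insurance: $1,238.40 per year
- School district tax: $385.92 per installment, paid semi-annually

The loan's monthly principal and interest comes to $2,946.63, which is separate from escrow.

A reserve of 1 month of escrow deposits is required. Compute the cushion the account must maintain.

Flood insurance = $2,227.68
Homeowner's insurance = $1,238.40
School district tax = $385.92 × 2 = $771.84
Total per year = $4,237.92
Per month = $4,237.92 / 12 = $353.16
Required cushion = 1 × $353.16 = $353.16

$353.16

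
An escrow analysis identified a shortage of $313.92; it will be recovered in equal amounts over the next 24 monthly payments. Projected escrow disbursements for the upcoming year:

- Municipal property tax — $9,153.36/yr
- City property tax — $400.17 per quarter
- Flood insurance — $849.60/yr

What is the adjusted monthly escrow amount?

Municipal property tax — $9,153.36/yr
City property tax — $400.17 × 4 = $1,600.68/yr
Flood insurance — $849.60/yr
Total per year = $11,603.64
Per month = $11,603.64 ÷ 12 = $966.97
Shortage spread = $313.92 / 24 = $13.08/mo
New monthly escrow = $966.97 + $13.08 = $980.05

$980.05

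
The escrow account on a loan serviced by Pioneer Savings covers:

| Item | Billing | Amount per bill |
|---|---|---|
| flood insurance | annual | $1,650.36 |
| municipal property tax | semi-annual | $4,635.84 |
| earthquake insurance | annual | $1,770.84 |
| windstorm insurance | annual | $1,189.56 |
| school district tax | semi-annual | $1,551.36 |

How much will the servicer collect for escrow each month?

$1,415.43

Flood insurance: $1,650.36 annually
Municipal property tax: $4,635.84 × 2 = $9,271.68 annually
Earthquake insurance: $1,770.84 annually
Windstorm insurance: $1,189.56 annually
School district tax: $1,551.36 × 2 = $3,102.72 annually
Combined annual = $1,650.36 + $9,271.68 + $1,770.84 + $1,189.56 + $3,102.72 = $16,985.16
Monthly = $16,985.16 ÷ 12 = $1,415.43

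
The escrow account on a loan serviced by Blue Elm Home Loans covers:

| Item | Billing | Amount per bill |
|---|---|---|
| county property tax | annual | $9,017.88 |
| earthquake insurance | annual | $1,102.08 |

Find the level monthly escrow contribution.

County property tax: $9,017.88 annually
Earthquake insurance: $1,102.08 annually
Yearly total = $9,017.88 + $1,102.08 = $10,119.96
Base monthly escrow = $10,119.96 / 12 = $843.33

$843.33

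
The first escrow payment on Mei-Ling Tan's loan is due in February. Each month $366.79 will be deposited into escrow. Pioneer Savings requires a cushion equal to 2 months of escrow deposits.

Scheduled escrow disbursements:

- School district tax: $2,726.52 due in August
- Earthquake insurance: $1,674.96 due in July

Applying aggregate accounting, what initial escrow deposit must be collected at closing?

Cushion = 2 × $366.79 = $733.58
Trial balance (start $0, +$366.79 each month, − disbursements):
  Feb: +$366.79 → $366.79
  Mar: +$366.79 → $733.58
  Apr: +$366.79 → $1,100.37
  May: +$366.79 → $1,467.16
  Jun: +$366.79 → $1,833.95
  Jul: +$366.79 − $1,674.96 → $525.78
  Aug: +$366.79 − $2,726.52 → -$1,833.95
  Sep: +$366.79 → -$1,467.16
  Oct: +$366.79 → -$1,100.37
  Nov: +$366.79 → -$733.58
  Dec: +$366.79 → -$366.79
  Jan: +$366.79 → $0.00
Lowest trial balance = -$1,833.95 (Aug)
Initial deposit = cushion − low point = $733.58 − (-$1,833.95) = $2,567.53

$2,567.53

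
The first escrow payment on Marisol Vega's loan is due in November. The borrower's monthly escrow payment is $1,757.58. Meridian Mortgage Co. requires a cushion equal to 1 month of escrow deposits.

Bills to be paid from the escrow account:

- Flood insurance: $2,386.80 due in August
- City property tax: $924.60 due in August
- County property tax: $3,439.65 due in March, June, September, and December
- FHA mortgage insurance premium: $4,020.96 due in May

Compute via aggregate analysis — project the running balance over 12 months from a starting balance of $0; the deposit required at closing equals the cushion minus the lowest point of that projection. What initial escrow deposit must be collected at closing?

$3,515.16

Cushion = 1 × $1,757.58 = $1,757.58
Trial balance (start $0, +$1,757.58 each month, − disbursements):
  Nov: +$1,757.58 → $1,757.58
  Dec: +$1,757.58 − $3,439.65 → $75.51
  Jan: +$1,757.58 → $1,833.09
  Feb: +$1,757.58 → $3,590.67
  Mar: +$1,757.58 − $3,439.65 → $1,908.60
  Apr: +$1,757.58 → $3,666.18
  May: +$1,757.58 − $4,020.96 → $1,402.80
  Jun: +$1,757.58 − $3,439.65 → -$279.27
  Jul: +$1,757.58 → $1,478.31
  Aug: +$1,757.58 − $3,311.40 → -$75.51
  Sep: +$1,757.58 − $3,439.65 → -$1,757.58
  Oct: +$1,757.58 → $0.00
Lowest trial balance = -$1,757.58 (Sep)
Initial deposit = cushion − low point = $1,757.58 − (-$1,757.58) = $3,515.16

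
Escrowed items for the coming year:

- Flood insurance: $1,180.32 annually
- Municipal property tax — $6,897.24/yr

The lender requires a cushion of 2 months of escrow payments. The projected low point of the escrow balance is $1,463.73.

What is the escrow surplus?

$117.47

Flood insurance: $1,180.32 annually
Municipal property tax: $6,897.24 annually
Combined annual = $1,180.32 + $6,897.24 = $8,077.56
Base monthly escrow = $8,077.56 / 12 = $673.13
Required cushion = 2 × $673.13 = $1,346.26
Surplus = $1,463.73 − $1,346.26 = $117.47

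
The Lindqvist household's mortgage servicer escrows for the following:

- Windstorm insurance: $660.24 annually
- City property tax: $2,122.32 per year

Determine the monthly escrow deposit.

$231.88

Windstorm insurance: $660.24 annually
City property tax: $2,122.32 annually
Combined annual = $660.24 + $2,122.32 = $2,782.56
Per month = $2,782.56 / 12 = $231.88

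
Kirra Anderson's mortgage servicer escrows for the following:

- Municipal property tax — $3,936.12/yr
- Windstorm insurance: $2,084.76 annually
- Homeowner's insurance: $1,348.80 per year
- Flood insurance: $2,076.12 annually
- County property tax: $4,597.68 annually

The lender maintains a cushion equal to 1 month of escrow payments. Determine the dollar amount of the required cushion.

$1,170.29

Municipal property tax: $3,936.12 annually
Windstorm insurance: $2,084.76 annually
Homeowner's insurance: $1,348.80 annually
Flood insurance: $2,076.12 annually
County property tax: $4,597.68 annually
Total per year = $3,936.12 + $2,084.76 + $1,348.80 + $2,076.12 + $4,597.68 = $14,043.48
Monthly = $14,043.48 / 12 = $1,170.29
Reserve = 1 × $1,170.29 = $1,170.29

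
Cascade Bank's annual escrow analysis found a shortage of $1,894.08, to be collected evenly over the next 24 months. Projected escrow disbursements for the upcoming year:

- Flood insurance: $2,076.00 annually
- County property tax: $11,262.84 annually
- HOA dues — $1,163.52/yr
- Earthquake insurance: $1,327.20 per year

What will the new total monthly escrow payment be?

$1,398.05

Flood insurance = $2,076.00/yr
County property tax = $11,262.84/yr
HOA dues = $1,163.52/yr
Earthquake insurance = $1,327.20/yr
Annual escrow total = $15,829.56
Monthly escrow = $15,829.56 ÷ 12 = $1,319.13
Shortage per month = $1,894.08 ÷ 24 = $78.92
Adjusted monthly = $1,319.13 + $78.92 = $1,398.05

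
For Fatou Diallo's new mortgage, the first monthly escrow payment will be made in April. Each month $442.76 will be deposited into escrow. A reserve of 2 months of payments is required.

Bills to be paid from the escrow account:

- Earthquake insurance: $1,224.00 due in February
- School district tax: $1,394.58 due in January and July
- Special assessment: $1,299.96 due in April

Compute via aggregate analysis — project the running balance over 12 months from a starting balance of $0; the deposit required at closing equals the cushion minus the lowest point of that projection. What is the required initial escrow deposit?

$1,809.02

Cushion = 2 × $442.76 = $885.52
Trial balance (start $0, +$442.76 each month, − disbursements):
  Apr: +$442.76 − $1,299.96 → -$857.20
  May: +$442.76 → -$414.44
  Jun: +$442.76 → $28.32
  Jul: +$442.76 − $1,394.58 → -$923.50
  Aug: +$442.76 → -$480.74
  Sep: +$442.76 → -$37.98
  Oct: +$442.76 → $404.78
  Nov: +$442.76 → $847.54
  Dec: +$442.76 → $1,290.30
  Jan: +$442.76 − $1,394.58 → $338.48
  Feb: +$442.76 − $1,224.00 → -$442.76
  Mar: +$442.76 → $0.00
Lowest trial balance = -$923.50 (Jul)
Initial deposit = cushion − low point = $885.52 − (-$923.50) = $1,809.02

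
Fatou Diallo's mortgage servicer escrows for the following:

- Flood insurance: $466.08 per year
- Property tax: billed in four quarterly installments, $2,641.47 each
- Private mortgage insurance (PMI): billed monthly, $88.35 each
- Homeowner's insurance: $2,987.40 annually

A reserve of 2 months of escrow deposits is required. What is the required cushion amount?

$2,513.26

Flood insurance = $466.08 per year
Property tax = $2,641.47 × 4 = $10,565.88 per year
Private mortgage insurance (PMI) = $88.35 × 12 = $1,060.20 per year
Homeowner's insurance = $2,987.40 per year
Annual escrow total = $15,079.56
Monthly escrow = $15,079.56 / 12 = $1,256.63
Required cushion = 2 × $1,256.63 = $2,513.26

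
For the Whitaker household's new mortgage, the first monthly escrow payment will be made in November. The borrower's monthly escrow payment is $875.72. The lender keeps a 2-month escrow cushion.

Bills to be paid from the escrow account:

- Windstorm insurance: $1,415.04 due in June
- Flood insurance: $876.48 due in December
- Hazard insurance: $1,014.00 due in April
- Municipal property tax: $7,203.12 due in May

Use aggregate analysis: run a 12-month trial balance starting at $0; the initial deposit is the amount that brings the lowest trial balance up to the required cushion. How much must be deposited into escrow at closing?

$5,254.32

Cushion = 2 × $875.72 = $1,751.44
Trial balance (start $0, +$875.72 each month, − disbursements):
  Nov: +$875.72 → $875.72
  Dec: +$875.72 − $876.48 → $874.96
  Jan: +$875.72 → $1,750.68
  Feb: +$875.72 → $2,626.40
  Mar: +$875.72 → $3,502.12
  Apr: +$875.72 − $1,014.00 → $3,363.84
  May: +$875.72 − $7,203.12 → -$2,963.56
  Jun: +$875.72 − $1,415.04 → -$3,502.88
  Jul: +$875.72 → -$2,627.16
  Aug: +$875.72 → -$1,751.44
  Sep: +$875.72 → -$875.72
  Oct: +$875.72 → $0.00
Lowest trial balance = -$3,502.88 (Jun)
Initial deposit = cushion − low point = $1,751.44 − (-$3,502.88) = $5,254.32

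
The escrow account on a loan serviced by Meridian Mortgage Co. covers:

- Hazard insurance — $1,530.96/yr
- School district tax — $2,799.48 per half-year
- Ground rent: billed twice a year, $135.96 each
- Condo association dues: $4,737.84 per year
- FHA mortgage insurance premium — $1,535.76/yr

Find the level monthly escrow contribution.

$1,139.62

Hazard insurance = $1,530.96
School district tax = $2,799.48 × 2 = $5,598.96
Ground rent = $135.96 × 2 = $271.92
Condo association dues = $4,737.84
FHA mortgage insurance premium = $1,535.76
Annual escrow total = $1,530.96 + $5,598.96 + $271.92 + $4,737.84 + $1,535.76 = $13,675.44
Base monthly escrow = $13,675.44 / 12 = $1,139.62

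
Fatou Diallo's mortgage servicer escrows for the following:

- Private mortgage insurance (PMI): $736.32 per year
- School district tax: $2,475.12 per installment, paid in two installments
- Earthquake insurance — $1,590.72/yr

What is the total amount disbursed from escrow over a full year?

$7,277.28

Private mortgage insurance (PMI) = $736.32/yr
School district tax = $2,475.12 × 2 = $4,950.24/yr
Earthquake insurance = $1,590.72/yr
Total per year = $736.32 + $4,950.24 + $1,590.72 = $7,277.28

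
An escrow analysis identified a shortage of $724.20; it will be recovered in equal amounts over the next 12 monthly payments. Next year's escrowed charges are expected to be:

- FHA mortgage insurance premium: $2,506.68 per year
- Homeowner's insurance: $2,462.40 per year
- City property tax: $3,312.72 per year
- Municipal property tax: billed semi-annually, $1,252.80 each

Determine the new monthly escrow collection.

FHA mortgage insurance premium = $2,506.68/yr
Homeowner's insurance = $2,462.40/yr
City property tax = $3,312.72/yr
Municipal property tax = $1,252.80 × 2 = $2,505.60/yr
Combined annual = $2,506.68 + $2,462.40 + $3,312.72 + $2,505.60 = $10,787.40
Base monthly escrow = $10,787.40 / 12 = $898.95
Shortage spread = $724.20 ÷ 12 = $60.35/mo
Adjusted monthly = $898.95 + $60.35 = $959.30

$959.30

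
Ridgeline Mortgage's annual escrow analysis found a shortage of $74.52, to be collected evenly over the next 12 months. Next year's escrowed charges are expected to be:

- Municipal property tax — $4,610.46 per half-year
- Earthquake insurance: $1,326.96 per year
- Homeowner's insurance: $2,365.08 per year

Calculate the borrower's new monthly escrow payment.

$1,082.29

Municipal property tax — $4,610.46 × 2 = $9,220.92 annually
Earthquake insurance — $1,326.96 annually
Homeowner's insurance — $2,365.08 annually
Total per year = $9,220.92 + $1,326.96 + $2,365.08 = $12,912.96
Base monthly escrow = $12,912.96 ÷ 12 = $1,076.08
Shortage spread = $74.52 / 12 = $6.21/mo
Adjusted monthly = $1,076.08 + $6.21 = $1,082.29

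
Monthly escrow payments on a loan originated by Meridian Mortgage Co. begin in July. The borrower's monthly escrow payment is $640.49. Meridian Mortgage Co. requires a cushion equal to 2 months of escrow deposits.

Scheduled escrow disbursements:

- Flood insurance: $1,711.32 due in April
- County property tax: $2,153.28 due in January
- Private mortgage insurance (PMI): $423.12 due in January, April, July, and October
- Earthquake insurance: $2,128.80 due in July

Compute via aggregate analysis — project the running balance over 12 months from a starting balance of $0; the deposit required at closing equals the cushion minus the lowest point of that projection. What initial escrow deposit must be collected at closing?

Cushion = 2 × $640.49 = $1,280.98
Trial balance (start $0, +$640.49 each month, − disbursements):
  Jul: +$640.49 − $2,551.92 → -$1,911.43
  Aug: +$640.49 → -$1,270.94
  Sep: +$640.49 → -$630.45
  Oct: +$640.49 − $423.12 → -$413.08
  Nov: +$640.49 → $227.41
  Dec: +$640.49 → $867.90
  Jan: +$640.49 − $2,576.40 → -$1,068.01
  Feb: +$640.49 → -$427.52
  Mar: +$640.49 → $212.97
  Apr: +$640.49 − $2,134.44 → -$1,280.98
  May: +$640.49 → -$640.49
  Jun: +$640.49 → $0.00
Lowest trial balance = -$1,911.43 (Jul)
Initial deposit = cushion − low point = $1,280.98 − (-$1,911.43) = $3,192.41

$3,192.41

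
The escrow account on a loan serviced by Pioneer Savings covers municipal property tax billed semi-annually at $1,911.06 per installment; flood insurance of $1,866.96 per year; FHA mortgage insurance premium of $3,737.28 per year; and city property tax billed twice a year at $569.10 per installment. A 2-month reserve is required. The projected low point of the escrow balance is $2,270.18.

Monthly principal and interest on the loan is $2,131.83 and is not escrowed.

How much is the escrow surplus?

Municipal property tax = $1,911.06 × 2 = $3,822.12 annually
Flood insurance = $1,866.96 annually
FHA mortgage insurance premium = $3,737.28 annually
City property tax = $569.10 × 2 = $1,138.20 annually
Total per year = $3,822.12 + $1,866.96 + $3,737.28 + $1,138.20 = $10,564.56
Monthly = $10,564.56 / 12 = $880.38
Required reserve = 2 × $880.38 = $1,760.76
Surplus = $2,270.18 − $1,760.76 = $509.42

$509.42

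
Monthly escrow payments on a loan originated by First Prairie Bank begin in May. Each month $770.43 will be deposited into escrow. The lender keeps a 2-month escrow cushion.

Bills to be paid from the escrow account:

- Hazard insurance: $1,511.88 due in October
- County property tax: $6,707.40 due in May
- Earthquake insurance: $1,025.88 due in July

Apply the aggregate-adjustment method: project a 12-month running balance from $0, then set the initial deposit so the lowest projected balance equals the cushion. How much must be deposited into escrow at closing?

Cushion = 2 × $770.43 = $1,540.86
Trial balance (start $0, +$770.43 each month, − disbursements):
  May: +$770.43 − $6,707.40 → -$5,936.97
  Jun: +$770.43 → -$5,166.54
  Jul: +$770.43 − $1,025.88 → -$5,421.99
  Aug: +$770.43 → -$4,651.56
  Sep: +$770.43 → -$3,881.13
  Oct: +$770.43 − $1,511.88 → -$4,622.58
  Nov: +$770.43 → -$3,852.15
  Dec: +$770.43 → -$3,081.72
  Jan: +$770.43 → -$2,311.29
  Feb: +$770.43 → -$1,540.86
  Mar: +$770.43 → -$770.43
  Apr: +$770.43 → $0.00
Lowest trial balance = -$5,936.97 (May)
Initial deposit = cushion − low point = $1,540.86 − (-$5,936.97) = $7,477.83

$7,477.83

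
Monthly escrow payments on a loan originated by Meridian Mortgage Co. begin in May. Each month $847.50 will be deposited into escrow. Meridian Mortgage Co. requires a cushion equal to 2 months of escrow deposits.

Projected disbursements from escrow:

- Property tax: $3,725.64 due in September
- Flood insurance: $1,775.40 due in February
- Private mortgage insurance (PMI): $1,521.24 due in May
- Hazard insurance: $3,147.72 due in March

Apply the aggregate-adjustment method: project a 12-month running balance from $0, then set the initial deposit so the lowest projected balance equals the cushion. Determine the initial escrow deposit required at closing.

Cushion = 2 × $847.50 = $1,695.00
Trial balance (start $0, +$847.50 each month, − disbursements):
  May: +$847.50 − $1,521.24 → -$673.74
  Jun: +$847.50 → $173.76
  Jul: +$847.50 → $1,021.26
  Aug: +$847.50 → $1,868.76
  Sep: +$847.50 − $3,725.64 → -$1,009.38
  Oct: +$847.50 → -$161.88
  Nov: +$847.50 → $685.62
  Dec: +$847.50 → $1,533.12
  Jan: +$847.50 → $2,380.62
  Feb: +$847.50 − $1,775.40 → $1,452.72
  Mar: +$847.50 − $3,147.72 → -$847.50
  Apr: +$847.50 → $0.00
Lowest trial balance = -$1,009.38 (Sep)
Initial deposit = cushion − low point = $1,695.00 − (-$1,009.38) = $2,704.38

$2,704.38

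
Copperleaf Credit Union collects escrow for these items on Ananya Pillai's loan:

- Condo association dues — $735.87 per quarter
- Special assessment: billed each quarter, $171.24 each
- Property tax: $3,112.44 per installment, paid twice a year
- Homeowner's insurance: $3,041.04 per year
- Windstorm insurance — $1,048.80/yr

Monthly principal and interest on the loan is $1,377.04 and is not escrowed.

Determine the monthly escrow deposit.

Condo association dues: $735.87 × 4 = $2,943.48 per year
Special assessment: $171.24 × 4 = $684.96 per year
Property tax: $3,112.44 × 2 = $6,224.88 per year
Homeowner's insurance: $3,041.04 per year
Windstorm insurance: $1,048.80 per year
Annual escrow total = $2,943.48 + $684.96 + $6,224.88 + $3,041.04 + $1,048.80 = $13,943.16
Base monthly escrow = $13,943.16 / 12 = $1,161.93

$1,161.93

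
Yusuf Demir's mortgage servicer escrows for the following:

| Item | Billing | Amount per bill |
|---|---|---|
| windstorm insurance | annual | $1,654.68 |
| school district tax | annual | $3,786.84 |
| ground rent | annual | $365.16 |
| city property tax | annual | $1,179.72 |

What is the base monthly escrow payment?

Windstorm insurance = $1,654.68
School district tax = $3,786.84
Ground rent = $365.16
City property tax = $1,179.72
Yearly total = $1,654.68 + $3,786.84 + $365.16 + $1,179.72 = $6,986.40
Monthly = $6,986.40 / 12 = $582.20

$582.20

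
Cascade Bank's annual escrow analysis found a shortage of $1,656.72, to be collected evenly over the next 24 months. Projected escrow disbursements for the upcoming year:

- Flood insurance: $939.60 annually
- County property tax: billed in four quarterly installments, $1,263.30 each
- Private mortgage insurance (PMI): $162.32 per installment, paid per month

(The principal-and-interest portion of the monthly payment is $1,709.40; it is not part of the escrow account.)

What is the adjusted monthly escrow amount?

Flood insurance = $939.60 annually
County property tax = $1,263.30 × 4 = $5,053.20 annually
Private mortgage insurance (PMI) = $162.32 × 12 = $1,947.84 annually
Annual escrow total = $939.60 + $5,053.20 + $1,947.84 = $7,940.64
Base monthly escrow = $7,940.64 / 12 = $661.72
Shortage spread = $1,656.72 / 24 = $69.03/mo
Adjusted monthly = $661.72 + $69.03 = $730.75

$730.75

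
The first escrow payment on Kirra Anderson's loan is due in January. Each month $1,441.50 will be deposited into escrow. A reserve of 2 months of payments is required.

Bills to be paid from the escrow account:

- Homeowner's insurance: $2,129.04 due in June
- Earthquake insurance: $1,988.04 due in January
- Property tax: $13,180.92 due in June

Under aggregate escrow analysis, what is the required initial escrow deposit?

Cushion = 2 × $1,441.50 = $2,883.00
Trial balance (start $0, +$1,441.50 each month, − disbursements):
  Jan: +$1,441.50 − $1,988.04 → -$546.54
  Feb: +$1,441.50 → $894.96
  Mar: +$1,441.50 → $2,336.46
  Apr: +$1,441.50 → $3,777.96
  May: +$1,441.50 → $5,219.46
  Jun: +$1,441.50 − $15,309.96 → -$8,649.00
  Jul: +$1,441.50 → -$7,207.50
  Aug: +$1,441.50 → -$5,766.00
  Sep: +$1,441.50 → -$4,324.50
  Oct: +$1,441.50 → -$2,883.00
  Nov: +$1,441.50 → -$1,441.50
  Dec: +$1,441.50 → $0.00
Lowest trial balance = -$8,649.00 (Jun)
Initial deposit = cushion − low point = $2,883.00 − (-$8,649.00) = $11,532.00

$11,532.00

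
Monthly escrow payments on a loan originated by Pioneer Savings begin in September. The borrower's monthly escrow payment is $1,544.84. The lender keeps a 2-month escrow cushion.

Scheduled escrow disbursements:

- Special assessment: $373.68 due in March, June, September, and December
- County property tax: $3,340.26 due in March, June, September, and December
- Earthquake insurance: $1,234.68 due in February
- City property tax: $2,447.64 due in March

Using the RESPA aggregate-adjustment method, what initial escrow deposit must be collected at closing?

$7,099.94

Cushion = 2 × $1,544.84 = $3,089.68
Trial balance (start $0, +$1,544.84 each month, − disbursements):
  Sep: +$1,544.84 − $3,713.94 → -$2,169.10
  Oct: +$1,544.84 → -$624.26
  Nov: +$1,544.84 → $920.58
  Dec: +$1,544.84 − $3,713.94 → -$1,248.52
  Jan: +$1,544.84 → $296.32
  Feb: +$1,544.84 − $1,234.68 → $606.48
  Mar: +$1,544.84 − $6,161.58 → -$4,010.26
  Apr: +$1,544.84 → -$2,465.42
  May: +$1,544.84 → -$920.58
  Jun: +$1,544.84 − $3,713.94 → -$3,089.68
  Jul: +$1,544.84 → -$1,544.84
  Aug: +$1,544.84 → $0.00
Lowest trial balance = -$4,010.26 (Mar)
Initial deposit = cushion − low point = $3,089.68 − (-$4,010.26) = $7,099.94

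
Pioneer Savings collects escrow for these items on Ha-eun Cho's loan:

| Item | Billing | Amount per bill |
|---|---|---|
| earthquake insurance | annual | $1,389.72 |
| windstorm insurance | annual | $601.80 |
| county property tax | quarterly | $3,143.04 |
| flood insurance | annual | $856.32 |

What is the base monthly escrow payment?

Earthquake insurance — $1,389.72/yr
Windstorm insurance — $601.80/yr
County property tax — $3,143.04 × 4 = $12,572.16/yr
Flood insurance — $856.32/yr
Annual escrow total = $1,389.72 + $601.80 + $12,572.16 + $856.32 = $15,420.00
Monthly escrow = $15,420.00 ÷ 12 = $1,285.00

$1,285.00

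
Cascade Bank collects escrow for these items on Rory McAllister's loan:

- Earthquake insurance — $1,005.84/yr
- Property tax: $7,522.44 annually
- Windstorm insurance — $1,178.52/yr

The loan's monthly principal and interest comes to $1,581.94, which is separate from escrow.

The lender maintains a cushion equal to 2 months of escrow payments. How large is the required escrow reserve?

$1,617.80

Earthquake insurance — $1,005.84
Property tax — $7,522.44
Windstorm insurance — $1,178.52
Total annual escrow = $1,005.84 + $7,522.44 + $1,178.52 = $9,706.80
Base monthly escrow = $9,706.80 / 12 = $808.90
Reserve = 2 × $808.90 = $1,617.80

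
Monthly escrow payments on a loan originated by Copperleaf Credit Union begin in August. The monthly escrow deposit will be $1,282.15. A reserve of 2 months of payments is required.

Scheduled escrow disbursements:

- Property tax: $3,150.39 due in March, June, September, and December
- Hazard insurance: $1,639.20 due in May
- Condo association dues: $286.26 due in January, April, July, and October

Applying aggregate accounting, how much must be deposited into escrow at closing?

$3,560.19

Cushion = 2 × $1,282.15 = $2,564.30
Trial balance (start $0, +$1,282.15 each month, − disbursements):
  Aug: +$1,282.15 → $1,282.15
  Sep: +$1,282.15 − $3,150.39 → -$586.09
  Oct: +$1,282.15 − $286.26 → $409.80
  Nov: +$1,282.15 → $1,691.95
  Dec: +$1,282.15 − $3,150.39 → -$176.29
  Jan: +$1,282.15 − $286.26 → $819.60
  Feb: +$1,282.15 → $2,101.75
  Mar: +$1,282.15 − $3,150.39 → $233.51
  Apr: +$1,282.15 − $286.26 → $1,229.40
  May: +$1,282.15 − $1,639.20 → $872.35
  Jun: +$1,282.15 − $3,150.39 → -$995.89
  Jul: +$1,282.15 − $286.26 → $0.00
Lowest trial balance = -$995.89 (Jun)
Initial deposit = cushion − low point = $2,564.30 − (-$995.89) = $3,560.19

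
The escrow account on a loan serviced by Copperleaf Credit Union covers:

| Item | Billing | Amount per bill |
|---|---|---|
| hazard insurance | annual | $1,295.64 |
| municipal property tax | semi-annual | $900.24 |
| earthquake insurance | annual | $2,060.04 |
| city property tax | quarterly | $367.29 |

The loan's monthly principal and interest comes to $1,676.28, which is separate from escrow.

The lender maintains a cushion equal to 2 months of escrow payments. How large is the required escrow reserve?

Hazard insurance = $1,295.64 annually
Municipal property tax = $900.24 × 2 = $1,800.48 annually
Earthquake insurance = $2,060.04 annually
City property tax = $367.29 × 4 = $1,469.16 annually
Annual escrow total = $6,625.32
Monthly escrow = $6,625.32 ÷ 12 = $552.11
Reserve = 2 × $552.11 = $1,104.22

$1,104.22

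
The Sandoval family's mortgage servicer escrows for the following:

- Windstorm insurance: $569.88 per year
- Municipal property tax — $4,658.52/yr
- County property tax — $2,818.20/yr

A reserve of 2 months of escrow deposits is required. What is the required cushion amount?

$1,341.10

Windstorm insurance = $569.88/yr
Municipal property tax = $4,658.52/yr
County property tax = $2,818.20/yr
Combined annual = $569.88 + $4,658.52 + $2,818.20 = $8,046.60
Per month = $8,046.60 / 12 = $670.55
Reserve = 2 × $670.55 = $1,341.10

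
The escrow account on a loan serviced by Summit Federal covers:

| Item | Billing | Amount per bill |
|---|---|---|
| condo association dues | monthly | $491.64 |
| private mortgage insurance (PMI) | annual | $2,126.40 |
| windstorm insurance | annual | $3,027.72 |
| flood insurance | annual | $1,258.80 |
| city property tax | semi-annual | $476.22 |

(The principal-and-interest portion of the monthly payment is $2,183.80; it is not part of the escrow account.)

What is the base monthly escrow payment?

$1,105.42

Condo association dues = $491.64 × 12 = $5,899.68
Private mortgage insurance (PMI) = $2,126.40
Windstorm insurance = $3,027.72
Flood insurance = $1,258.80
City property tax = $476.22 × 2 = $952.44
Annual escrow total = $13,265.04
Monthly escrow = $13,265.04 / 12 = $1,105.42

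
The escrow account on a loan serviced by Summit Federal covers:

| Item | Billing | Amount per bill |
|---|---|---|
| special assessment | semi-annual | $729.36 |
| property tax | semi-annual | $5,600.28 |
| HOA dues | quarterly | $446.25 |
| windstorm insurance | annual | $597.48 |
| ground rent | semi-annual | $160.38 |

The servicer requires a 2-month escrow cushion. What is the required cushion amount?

Special assessment — $729.36 × 2 = $1,458.72/yr
Property tax — $5,600.28 × 2 = $11,200.56/yr
HOA dues — $446.25 × 4 = $1,785.00/yr
Windstorm insurance — $597.48/yr
Ground rent — $160.38 × 2 = $320.76/yr
Total annual escrow = $1,458.72 + $11,200.56 + $1,785.00 + $597.48 + $320.76 = $15,362.52
Per month = $15,362.52 / 12 = $1,280.21
Reserve = 2 × $1,280.21 = $2,560.42

$2,560.42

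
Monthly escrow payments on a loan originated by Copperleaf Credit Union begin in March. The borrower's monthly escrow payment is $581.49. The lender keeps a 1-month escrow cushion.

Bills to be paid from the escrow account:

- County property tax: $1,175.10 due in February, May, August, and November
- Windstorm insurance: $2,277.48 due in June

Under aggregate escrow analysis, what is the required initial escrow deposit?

Cushion = 1 × $581.49 = $581.49
Trial balance (start $0, +$581.49 each month, − disbursements):
  Mar: +$581.49 → $581.49
  Apr: +$581.49 → $1,162.98
  May: +$581.49 − $1,175.10 → $569.37
  Jun: +$581.49 − $2,277.48 → -$1,126.62
  Jul: +$581.49 → -$545.13
  Aug: +$581.49 − $1,175.10 → -$1,138.74
  Sep: +$581.49 → -$557.25
  Oct: +$581.49 → $24.24
  Nov: +$581.49 − $1,175.10 → -$569.37
  Dec: +$581.49 → $12.12
  Jan: +$581.49 → $593.61
  Feb: +$581.49 − $1,175.10 → $0.00
Lowest trial balance = -$1,138.74 (Aug)
Initial deposit = cushion − low point = $581.49 − (-$1,138.74) = $1,720.23

$1,720.23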